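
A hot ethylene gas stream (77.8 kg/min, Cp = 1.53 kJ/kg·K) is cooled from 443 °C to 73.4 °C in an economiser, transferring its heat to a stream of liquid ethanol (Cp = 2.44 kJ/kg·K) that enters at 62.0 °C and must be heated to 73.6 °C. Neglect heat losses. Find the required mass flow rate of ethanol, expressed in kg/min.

Heat released by hot stream: Q = 77.8 × 1.53 × (443 − 73.4) = 43995 kJ/min
Energy balance on cold side (adiabatic exchanger): Q = ṁ_c·Cp_c·(T_c,out − T_c,in)
ṁ_c = 43995 / [2.44 × (73.6 − 62.0)] = 1554.4 kg/min

ṁ_c = 1550 kg/min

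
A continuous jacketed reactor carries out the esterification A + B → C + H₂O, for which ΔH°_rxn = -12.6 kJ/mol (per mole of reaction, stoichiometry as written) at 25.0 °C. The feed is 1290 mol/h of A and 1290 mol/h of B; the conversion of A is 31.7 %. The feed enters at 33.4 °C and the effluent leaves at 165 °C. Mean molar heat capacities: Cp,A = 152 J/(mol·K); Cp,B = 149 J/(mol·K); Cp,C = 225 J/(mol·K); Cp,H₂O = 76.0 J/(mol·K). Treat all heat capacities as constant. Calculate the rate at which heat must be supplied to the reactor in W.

Extent of reaction ξ = 0.317 × 1290 = 408.93 mol/h
Reaction term: ξ·ΔH°_rxn = 408.93 × -12.6 = -5152.5 kJ/h
Sensible, feed 33.4→25 °C: -3261.6 kJ/h
Outlet flows (mol/h): A 881.07, B 881.07, C 408.93, H₂O 408.93
Sensible, products 25→165 °C: 54361 kJ/h
Q = ΔH = 45946 kJ/h = 12.763 kW
Heat supplied = 12763 W

Q_in = 12800 W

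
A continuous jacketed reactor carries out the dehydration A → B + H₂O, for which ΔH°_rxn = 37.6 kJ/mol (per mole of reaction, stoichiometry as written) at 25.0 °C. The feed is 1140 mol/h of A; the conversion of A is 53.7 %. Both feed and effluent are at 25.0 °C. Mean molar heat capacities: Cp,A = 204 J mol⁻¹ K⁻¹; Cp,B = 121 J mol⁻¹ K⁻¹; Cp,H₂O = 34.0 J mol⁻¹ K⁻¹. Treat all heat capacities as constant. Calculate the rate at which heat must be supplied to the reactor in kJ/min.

Q_in = 384 kJ/min

Extent of reaction ξ = 0.537 × 1140 = 612.18 mol/h
Reaction term: ξ·ΔH°_rxn = 612.18 × 37.6 = 23018 kJ/h
Q = ΔH = 23018 kJ/h = 6.3939 kW
Heat supplied = 383.63 kJ/min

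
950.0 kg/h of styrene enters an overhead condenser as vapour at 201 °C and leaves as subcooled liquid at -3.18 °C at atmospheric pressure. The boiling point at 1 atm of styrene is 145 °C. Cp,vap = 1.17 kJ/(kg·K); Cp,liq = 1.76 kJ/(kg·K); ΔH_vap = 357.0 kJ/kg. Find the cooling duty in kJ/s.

Q_c = 180 kJ/s

vapour 201→145 °C: -65.52 kJ/kg
condensation at 145 °C: -357 kJ/kg
liquid 145→-3.18 °C: -260.8 kJ/kg
Δh = -65.52 + -357 + -260.8 = -683.32 kJ/kg
Q = ṁ·Δh = 950.0 kg/h × -683.32 kJ/kg = -649150 kJ/h
|Q| = 180.32 kW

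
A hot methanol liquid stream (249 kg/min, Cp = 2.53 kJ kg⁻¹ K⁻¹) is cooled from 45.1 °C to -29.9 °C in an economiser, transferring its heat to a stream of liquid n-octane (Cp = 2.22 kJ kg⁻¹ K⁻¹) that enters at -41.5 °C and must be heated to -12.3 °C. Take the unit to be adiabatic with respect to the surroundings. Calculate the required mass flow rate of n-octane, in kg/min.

ṁ_c = 729 kg/min

Heat released by hot stream: Q = 249 × 2.53 × (45.1 − -29.9) = 47248 kJ/min
Energy balance on cold side (adiabatic exchanger): Q = ṁ_c·Cp_c·(T_c,out − T_c,in)
ṁ_c = 47248 / [2.22 × (-12.3 − -41.5)] = 728.86 kg/min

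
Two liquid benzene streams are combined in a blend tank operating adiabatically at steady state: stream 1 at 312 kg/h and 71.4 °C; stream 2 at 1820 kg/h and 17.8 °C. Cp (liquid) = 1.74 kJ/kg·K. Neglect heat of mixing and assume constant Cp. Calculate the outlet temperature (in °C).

Adiabatic, steady state ⇒ Σ ṁᵢCp,ᵢ(T_out − Tᵢ) = 0
T_out = Σ ṁᵢCp,ᵢTᵢ / Σ ṁᵢCp,ᵢ
      = 95131 / 3709.7 = 25.644 °C

T_out = 25.6 °C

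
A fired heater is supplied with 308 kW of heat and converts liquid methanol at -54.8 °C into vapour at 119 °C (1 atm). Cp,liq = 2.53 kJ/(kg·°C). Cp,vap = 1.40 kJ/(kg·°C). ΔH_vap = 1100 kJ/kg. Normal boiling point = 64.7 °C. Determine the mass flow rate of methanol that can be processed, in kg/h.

Δh = 2.53×(64.7−-54.8) + 1100 + 1.40×(119−64.7) = 1478.4 kJ/kg
Q = 308 kW = 308 kJ/s = 1.1088e+06 kJ/h
ṁ = Q/Δh = 1.1088e+06 / 1478.4 = 750.02 kg/h

ṁ = 750 kg/h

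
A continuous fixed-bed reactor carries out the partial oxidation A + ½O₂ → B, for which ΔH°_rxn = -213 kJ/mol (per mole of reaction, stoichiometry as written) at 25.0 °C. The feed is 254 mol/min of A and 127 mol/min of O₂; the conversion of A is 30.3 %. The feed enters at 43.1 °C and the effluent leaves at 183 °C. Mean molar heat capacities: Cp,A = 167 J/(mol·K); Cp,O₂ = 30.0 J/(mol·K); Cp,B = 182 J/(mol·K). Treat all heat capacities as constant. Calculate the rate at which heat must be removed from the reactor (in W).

Extent of reaction ξ = 0.303 × 254 = 76.962 mol/min
Reaction term: ξ·ΔH°_rxn = 76.962 × -213 = -16393 kJ/min
Sensible, feed 43.1→25 °C: -836.73 kJ/min
Outlet flows (mol/min): A 177.04, O₂ 88.519, B 76.962
Sensible, products 25→183 °C: 7304 kJ/min
Q = ΔH = -9925.6 kJ/min = -165.43 kW
Heat removed = 165430 W

Q_out = 165000 W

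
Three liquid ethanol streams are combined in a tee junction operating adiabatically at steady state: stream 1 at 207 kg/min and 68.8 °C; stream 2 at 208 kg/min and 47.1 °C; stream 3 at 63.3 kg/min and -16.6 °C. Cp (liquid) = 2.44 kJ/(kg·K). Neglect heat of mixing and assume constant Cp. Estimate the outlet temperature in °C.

No heat crosses the boundary, so H_out = H_in.
T_out = Σ ṁᵢCp,ᵢTᵢ / Σ ṁᵢCp,ᵢ
      = 56090 / 1167.1 = 48.061 °C

T_out = 48.1 °C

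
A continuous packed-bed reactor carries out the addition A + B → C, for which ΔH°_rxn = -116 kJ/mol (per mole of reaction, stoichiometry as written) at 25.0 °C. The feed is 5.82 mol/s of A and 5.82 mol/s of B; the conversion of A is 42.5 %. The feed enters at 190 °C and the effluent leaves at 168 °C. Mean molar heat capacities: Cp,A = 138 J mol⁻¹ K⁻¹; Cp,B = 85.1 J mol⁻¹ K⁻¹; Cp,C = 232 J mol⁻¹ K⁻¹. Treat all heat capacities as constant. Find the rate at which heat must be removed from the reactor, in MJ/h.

Q_out = 1120 MJ/h

Extent of reaction ξ = 0.425 × 5.82 = 2.4735 mol/s
Reaction term: ξ·ΔH°_rxn = 2.4735 × -116 = -286.93 kJ/s
Sensible, feed 190→25 °C: -214.24 kJ/s
Outlet flows (mol/s): A 3.3465, B 3.3465, C 2.4735
Sensible, products 25→168 °C: 188.83 kJ/s
Q = ΔH = -312.34 kJ/s = -312.34 kW
Heat removed = 1124.4 MJ/h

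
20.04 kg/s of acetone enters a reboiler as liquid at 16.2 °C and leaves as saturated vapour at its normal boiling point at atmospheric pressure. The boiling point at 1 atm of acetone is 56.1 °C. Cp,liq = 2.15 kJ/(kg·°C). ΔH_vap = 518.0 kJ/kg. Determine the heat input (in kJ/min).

liquid 16.2→56.1 °C: 85.785 kJ/kg
vaporisation at 56.1 °C: 518 kJ/kg
Δh = 85.785 + 518 = 603.78 kJ/kg
Q = ṁ·Δh = 20.04 kg/s × 603.78 kJ/kg = 12100 kJ/s
|Q| = 12100 kW = 725990 kJ/min

Q = 726000 kJ/min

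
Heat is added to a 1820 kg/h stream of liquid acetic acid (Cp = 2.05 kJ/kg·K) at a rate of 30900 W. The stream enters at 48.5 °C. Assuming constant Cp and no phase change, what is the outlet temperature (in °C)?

Q = 30900 W = 111240 kJ/h
ΔT = Q/(ṁ·Cp) = 111240/(1820×2.05) = 29.815 K
T_out = 48.5 + 29.815 = 78.315 °C

T_out = 78.3 °C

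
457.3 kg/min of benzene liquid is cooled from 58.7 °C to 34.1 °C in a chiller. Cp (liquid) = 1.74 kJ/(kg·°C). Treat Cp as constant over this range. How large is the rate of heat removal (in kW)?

Q_c = 326 kW

Q = ṁ·Cp·ΔT = 457.3 × 1.74 × (34.1 − 58.7) = -19574 kJ/min
Converting: 19574 / 60 s = 326.24 kW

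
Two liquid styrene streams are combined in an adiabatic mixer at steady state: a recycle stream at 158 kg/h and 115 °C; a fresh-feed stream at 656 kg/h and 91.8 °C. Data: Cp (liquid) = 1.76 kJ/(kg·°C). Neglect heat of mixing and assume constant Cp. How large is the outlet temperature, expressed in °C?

Adiabatic, steady state ⇒ Σ ṁᵢCp,ᵢ(T_out − Tᵢ) = 0
Σ ṁᵢCp,ᵢTᵢ = 158×1.76×115 + 656×1.76×91.8 = 137970
Σ ṁᵢCp,ᵢ = 158×1.76 + 656×1.76 = 1432.6
T_out = 137970 / 1432.6 = 96.303 °C

T_out = 96.3 °C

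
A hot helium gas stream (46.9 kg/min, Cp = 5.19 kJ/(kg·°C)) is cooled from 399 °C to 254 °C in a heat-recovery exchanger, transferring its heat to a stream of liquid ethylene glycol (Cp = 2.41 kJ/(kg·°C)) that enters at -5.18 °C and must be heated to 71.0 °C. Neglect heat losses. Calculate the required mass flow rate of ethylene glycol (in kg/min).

Heat released by hot stream: Q = 46.9 × 5.19 × (399 − 254) = 35295 kJ/min
Energy balance on cold side (adiabatic exchanger): Q = ṁ_c·Cp_c·(T_c,out − T_c,in)
ṁ_c = 35295 / [2.41 × (71.0 − -5.18)] = 192.24 kg/min

ṁ_c = 192 kg/min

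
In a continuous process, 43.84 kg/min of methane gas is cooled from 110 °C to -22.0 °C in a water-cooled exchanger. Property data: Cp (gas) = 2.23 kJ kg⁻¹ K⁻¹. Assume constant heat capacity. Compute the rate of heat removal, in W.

Q = ṁ·Cp·ΔT = 43.84 × 2.23 × (-22.0 − 110) = -12905 kJ/min
Converting: 12905 / 60 s = 215.08 kW
Cooling duty = 215080 W

Q_c = 215000 W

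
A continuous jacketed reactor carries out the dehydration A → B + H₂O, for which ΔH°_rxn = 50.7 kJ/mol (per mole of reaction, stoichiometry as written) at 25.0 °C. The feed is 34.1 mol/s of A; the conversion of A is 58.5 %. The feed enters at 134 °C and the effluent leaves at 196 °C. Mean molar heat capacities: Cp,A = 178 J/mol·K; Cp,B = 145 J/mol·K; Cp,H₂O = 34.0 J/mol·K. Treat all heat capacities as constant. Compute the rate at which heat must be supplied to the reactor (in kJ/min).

Extent of reaction ξ = 0.585 × 34.1 = 19.948 mol/s
Reaction term: ξ·ΔH°_rxn = 19.948 × 50.7 = 1011.4 kJ/s
Sensible, feed 134→25 °C: -661.61 kJ/s
Outlet flows (mol/s): A 14.152, B 19.948, H₂O 19.948
Sensible, products 25→196 °C: 1041.3 kJ/s
Q = ΔH = 1391.1 kJ/s = 1391.1 kW
Heat supplied = 83468 kJ/min

Q_in = 83500 kJ/min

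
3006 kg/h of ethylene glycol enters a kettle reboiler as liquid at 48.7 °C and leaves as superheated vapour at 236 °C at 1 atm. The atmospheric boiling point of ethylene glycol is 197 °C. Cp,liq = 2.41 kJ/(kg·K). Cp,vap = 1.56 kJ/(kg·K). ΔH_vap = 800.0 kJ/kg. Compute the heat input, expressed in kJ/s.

Q = 1020 kJ/s

liquid 48.7→197 °C: 357.4 kJ/kg
vaporisation at 197 °C: 800 kJ/kg
vapour 197→236 °C: 60.84 kJ/kg
Δh = 357.4 + 800 + 60.84 = 1218.2 kJ/kg
Q = ṁ·Δh = 3006 kg/h × 1218.2 kJ/kg = 3.662e+06 kJ/h
|Q| = 1017.2 kW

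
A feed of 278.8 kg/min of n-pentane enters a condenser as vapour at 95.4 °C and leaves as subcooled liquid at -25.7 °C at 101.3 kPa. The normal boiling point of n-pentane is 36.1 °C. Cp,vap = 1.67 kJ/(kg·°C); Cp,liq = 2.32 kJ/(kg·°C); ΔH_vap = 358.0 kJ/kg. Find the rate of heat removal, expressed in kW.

vapour 95.4→36.1 °C: -99.031 kJ/kg
condensation at 36.1 °C: -358 kJ/kg
liquid 36.1→-25.7 °C: -143.38 kJ/kg
Δh = -99.031 + -358 + -143.38 = -600.41 kJ/kg
Q = ṁ·Δh = 278.8 kg/min × -600.41 kJ/kg = -167390 kJ/min
|Q| = 2789.9 kW

Q_c = 2790 kW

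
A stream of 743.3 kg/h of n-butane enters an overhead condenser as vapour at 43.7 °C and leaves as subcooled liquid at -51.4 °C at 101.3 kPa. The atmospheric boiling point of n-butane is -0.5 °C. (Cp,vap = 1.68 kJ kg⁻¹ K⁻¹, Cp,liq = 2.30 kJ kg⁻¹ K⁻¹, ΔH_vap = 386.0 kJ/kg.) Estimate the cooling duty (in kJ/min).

vapour 43.7→-0.5 °C: -74.256 kJ/kg
condensation at -0.5 °C: -386 kJ/kg
liquid -0.5→-51.4 °C: -117.07 kJ/kg
Δh = -74.256 + -386 + -117.07 = -577.33 kJ/kg
Q = ṁ·Δh = 743.3 kg/h × -577.33 kJ/kg = -429130 kJ/h
|Q| = 119.2 kW = 7152.1 kJ/min

Q_c = 7150 kJ/min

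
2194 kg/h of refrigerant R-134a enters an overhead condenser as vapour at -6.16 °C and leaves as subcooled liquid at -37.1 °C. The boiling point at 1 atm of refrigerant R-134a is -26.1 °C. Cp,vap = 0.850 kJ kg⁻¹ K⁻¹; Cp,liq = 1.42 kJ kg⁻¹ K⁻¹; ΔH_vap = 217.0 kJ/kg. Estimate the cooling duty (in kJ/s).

vapour -6.16→-26.1 °C: -16.949 kJ/kg
condensation at -26.1 °C: -217 kJ/kg
liquid -26.1→-37.1 °C: -15.62 kJ/kg
Δh = -16.949 + -217 + -15.62 = -249.57 kJ/kg
Q = ṁ·Δh = 2194 kg/h × -249.57 kJ/kg = -547550 kJ/h
|Q| = 152.1 kW

Q_c = 152 kJ/s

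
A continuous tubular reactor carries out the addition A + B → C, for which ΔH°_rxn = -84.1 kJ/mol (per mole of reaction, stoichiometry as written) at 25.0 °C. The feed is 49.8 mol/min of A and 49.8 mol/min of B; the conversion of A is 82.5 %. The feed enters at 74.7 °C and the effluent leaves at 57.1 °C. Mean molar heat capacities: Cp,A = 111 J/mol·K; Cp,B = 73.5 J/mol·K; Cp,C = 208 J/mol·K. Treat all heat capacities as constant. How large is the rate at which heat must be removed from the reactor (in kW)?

Extent of reaction ξ = 0.825 × 49.8 = 41.085 mol/min
Reaction term: ξ·ΔH°_rxn = 41.085 × -84.1 = -3455.2 kJ/min
Sensible, feed 74.7→25 °C: -456.65 kJ/min
Outlet flows (mol/min): A 8.715, B 8.715, C 41.085
Sensible, products 25→57.1 °C: 325.93 kJ/min
Q = ΔH = -3586 kJ/min = -59.766 kW
Heat removed = 59.766 kW

Q_out = 59.8 kW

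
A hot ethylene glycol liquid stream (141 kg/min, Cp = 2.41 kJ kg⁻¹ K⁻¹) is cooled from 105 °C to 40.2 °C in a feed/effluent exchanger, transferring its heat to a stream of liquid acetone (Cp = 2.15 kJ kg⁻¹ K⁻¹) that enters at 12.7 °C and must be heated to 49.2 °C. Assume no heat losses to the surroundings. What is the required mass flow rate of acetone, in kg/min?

Heat released by hot stream: Q = 141 × 2.41 × (105 − 40.2) = 22020 kJ/min
Energy balance on cold side (adiabatic exchanger): Q = ṁ_c·Cp_c·(T_c,out − T_c,in)
ṁ_c = 22020 / [2.15 × (49.2 − 12.7)] = 280.59 kg/min

ṁ_c = 281 kg/min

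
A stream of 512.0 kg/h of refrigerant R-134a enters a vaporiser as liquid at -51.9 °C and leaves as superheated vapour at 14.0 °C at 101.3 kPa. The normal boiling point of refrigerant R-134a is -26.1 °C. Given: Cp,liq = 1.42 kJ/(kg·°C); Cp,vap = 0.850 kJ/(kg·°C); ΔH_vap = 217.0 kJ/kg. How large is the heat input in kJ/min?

Q = 2460 kJ/min

liquid -51.9→-26.1 °C: 36.636 kJ/kg
vaporisation at -26.1 °C: 217 kJ/kg
vapour -26.1→14.0 °C: 34.085 kJ/kg
Δh = 36.636 + 217 + 34.085 = 287.72 kJ/kg
Q = ṁ·Δh = 512.0 kg/h × 287.72 kJ/kg = 147310 kJ/h
|Q| = 40.92 kW = 2455.2 kJ/min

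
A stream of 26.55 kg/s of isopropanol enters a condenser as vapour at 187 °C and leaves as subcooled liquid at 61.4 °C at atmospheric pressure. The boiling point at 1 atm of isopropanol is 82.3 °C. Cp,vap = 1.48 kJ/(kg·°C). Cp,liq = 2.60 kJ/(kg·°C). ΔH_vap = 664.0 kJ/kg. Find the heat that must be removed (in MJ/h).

Q_c = 83500 MJ/h

vapour 187→82.3 °C: -154.96 kJ/kg
condensation at 82.3 °C: -664 kJ/kg
liquid 82.3→61.4 °C: -54.34 kJ/kg
Δh = -154.96 + -664 + -54.34 = -873.3 kJ/kg
Q = ṁ·Δh = 26.55 kg/s × -873.3 kJ/kg = -23186 kJ/s
|Q| = 23186 kW = 83470 MJ/h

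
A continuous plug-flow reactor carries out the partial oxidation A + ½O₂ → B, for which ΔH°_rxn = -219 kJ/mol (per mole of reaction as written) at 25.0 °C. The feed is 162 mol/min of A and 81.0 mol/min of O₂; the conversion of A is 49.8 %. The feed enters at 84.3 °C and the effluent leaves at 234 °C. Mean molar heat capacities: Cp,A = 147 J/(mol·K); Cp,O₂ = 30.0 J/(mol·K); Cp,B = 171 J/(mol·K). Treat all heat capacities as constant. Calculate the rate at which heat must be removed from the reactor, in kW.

Q_out = 226 kW

Extent of reaction ξ = 0.498 × 162 = 80.676 mol/min
Reaction term: ξ·ΔH°_rxn = 80.676 × -219 = -17668 kJ/min
Sensible, feed 84.3→25 °C: -1556.3 kJ/min
Outlet flows (mol/min): A 81.324, O₂ 40.662, B 80.676
Sensible, products 25→234 °C: 5636.7 kJ/min
Q = ΔH = -13588 kJ/min = -226.46 kW
Heat removed = 226.46 kW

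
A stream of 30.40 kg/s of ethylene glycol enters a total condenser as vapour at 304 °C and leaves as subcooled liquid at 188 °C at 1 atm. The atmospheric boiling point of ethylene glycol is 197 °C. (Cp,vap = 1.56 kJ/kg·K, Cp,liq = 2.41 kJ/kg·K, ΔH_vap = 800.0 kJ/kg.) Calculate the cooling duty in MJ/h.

Q_c = 108000 MJ/h

vapour 304→197 °C: -166.92 kJ/kg
condensation at 197 °C: -800 kJ/kg
liquid 197→188 °C: -21.69 kJ/kg
Δh = -166.92 + -800 + -21.69 = -988.61 kJ/kg
Q = ṁ·Δh = 30.40 kg/s × -988.61 kJ/kg = -30054 kJ/s
|Q| = 30054 kW = 108190 MJ/h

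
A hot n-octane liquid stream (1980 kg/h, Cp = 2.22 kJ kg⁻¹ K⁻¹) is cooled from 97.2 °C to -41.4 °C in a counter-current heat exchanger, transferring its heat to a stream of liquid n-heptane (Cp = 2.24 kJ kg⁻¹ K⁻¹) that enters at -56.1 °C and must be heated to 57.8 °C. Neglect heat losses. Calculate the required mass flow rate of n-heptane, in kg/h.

ṁ_c = 2390 kg/h

Heat released by hot stream: Q = 1980 × 2.22 × (97.2 − -41.4) = 609230 kJ/h
Energy balance on cold side (adiabatic exchanger): Q = ṁ_c·Cp_c·(T_c,out − T_c,in)
ṁ_c = 609230 / [2.24 × (57.8 − -56.1)] = 2387.9 kg/h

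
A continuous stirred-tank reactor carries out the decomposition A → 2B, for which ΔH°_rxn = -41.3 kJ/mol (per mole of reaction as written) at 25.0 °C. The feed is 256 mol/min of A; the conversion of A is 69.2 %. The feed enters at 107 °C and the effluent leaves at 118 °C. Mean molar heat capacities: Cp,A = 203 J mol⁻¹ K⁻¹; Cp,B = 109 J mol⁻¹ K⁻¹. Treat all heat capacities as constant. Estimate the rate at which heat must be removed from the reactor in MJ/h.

Q_out = 390 MJ/h

Extent of reaction ξ = 0.692 × 256 = 177.15 mol/min
Reaction term: ξ·ΔH°_rxn = 177.15 × -41.3 = -7316.4 kJ/min
Sensible, feed 107→25 °C: -4261.4 kJ/min
Outlet flows (mol/min): A 78.848, B 354.3
Sensible, products 25→118 °C: 5080.2 kJ/min
Q = ΔH = -6497.6 kJ/min = -108.29 kW
Heat removed = 389.86 MJ/h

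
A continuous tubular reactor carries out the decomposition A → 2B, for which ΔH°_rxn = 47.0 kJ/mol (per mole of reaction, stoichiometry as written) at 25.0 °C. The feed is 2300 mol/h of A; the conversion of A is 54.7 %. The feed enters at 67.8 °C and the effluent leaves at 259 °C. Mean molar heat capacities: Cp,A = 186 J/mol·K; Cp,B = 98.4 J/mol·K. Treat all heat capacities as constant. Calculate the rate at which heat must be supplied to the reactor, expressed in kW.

Q_in = 40.0 kW

Extent of reaction ξ = 0.547 × 2300 = 1258.1 mol/h
Reaction term: ξ·ΔH°_rxn = 1258.1 × 47.0 = 59131 kJ/h
Sensible, feed 67.8→25 °C: -18310 kJ/h
Outlet flows (mol/h): A 1041.9, B 2516.2
Sensible, products 25→259 °C: 103280 kJ/h
Q = ΔH = 144110 kJ/h = 40.029 kW
Heat supplied = 40.029 kW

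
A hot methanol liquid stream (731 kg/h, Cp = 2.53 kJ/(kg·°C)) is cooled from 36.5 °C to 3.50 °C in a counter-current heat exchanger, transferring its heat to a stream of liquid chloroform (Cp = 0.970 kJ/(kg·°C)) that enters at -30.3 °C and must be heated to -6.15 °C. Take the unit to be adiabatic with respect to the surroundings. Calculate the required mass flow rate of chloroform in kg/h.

ṁ_c = 2610 kg/h

Heat released by hot stream: Q = 731 × 2.53 × (36.5 − 3.50) = 61031 kJ/h
Energy balance on cold side (adiabatic exchanger): Q = ṁ_c·Cp_c·(T_c,out − T_c,in)
ṁ_c = 61031 / [0.970 × (-6.15 − -30.3)] = 2605.3 kg/h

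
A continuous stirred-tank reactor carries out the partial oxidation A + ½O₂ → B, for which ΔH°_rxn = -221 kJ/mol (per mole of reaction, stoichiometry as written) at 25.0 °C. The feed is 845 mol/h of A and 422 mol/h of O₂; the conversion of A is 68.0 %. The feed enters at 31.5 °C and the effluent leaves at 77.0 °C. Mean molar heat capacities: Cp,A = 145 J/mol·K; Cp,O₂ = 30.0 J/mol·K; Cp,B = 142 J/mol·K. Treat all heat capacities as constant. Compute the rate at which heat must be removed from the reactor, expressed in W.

Extent of reaction ξ = 0.680 × 845 = 574.6 mol/h
Reaction term: ξ·ΔH°_rxn = 574.6 × -221 = -126990 kJ/h
Sensible, feed 31.5→25 °C: -878.7 kJ/h
Outlet flows (mol/h): A 270.4, O₂ 134.7, B 574.6
Sensible, products 25→77.0 °C: 6491.8 kJ/h
Q = ΔH = -121370 kJ/h = -33.715 kW
Heat removed = 33715 W

Q_out = 33700 W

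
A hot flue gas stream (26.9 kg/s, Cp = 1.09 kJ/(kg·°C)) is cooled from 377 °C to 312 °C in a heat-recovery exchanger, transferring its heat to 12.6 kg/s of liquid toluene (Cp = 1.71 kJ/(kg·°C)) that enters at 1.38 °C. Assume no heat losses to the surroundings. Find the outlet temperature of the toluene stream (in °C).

Heat released by hot stream: Q = 26.9 × 1.09 × (377 − 312) = 1905.9 kJ/s
Energy balance on cold side (adiabatic exchanger): Q = ṁ_c·Cp_c·(T_c,out − T_c,in)
T_c,out = 1.38 + 1905.9/(12.6 × 1.71) = 89.836 °C

T_c,out = 89.8 °C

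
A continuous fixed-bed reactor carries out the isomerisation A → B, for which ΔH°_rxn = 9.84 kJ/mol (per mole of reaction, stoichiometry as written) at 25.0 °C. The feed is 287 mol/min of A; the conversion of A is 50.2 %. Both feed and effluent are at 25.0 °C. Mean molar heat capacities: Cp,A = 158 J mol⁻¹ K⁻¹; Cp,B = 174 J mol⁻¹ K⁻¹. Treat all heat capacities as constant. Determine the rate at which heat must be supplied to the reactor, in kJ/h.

Extent of reaction ξ = 0.502 × 287 = 144.07 mol/min
Reaction term: ξ·ΔH°_rxn = 144.07 × 9.84 = 1417.7 kJ/min
Q = ΔH = 1417.7 kJ/min = 23.628 kW
Heat supplied = 85061 kJ/h

Q_in = 85100 kJ/h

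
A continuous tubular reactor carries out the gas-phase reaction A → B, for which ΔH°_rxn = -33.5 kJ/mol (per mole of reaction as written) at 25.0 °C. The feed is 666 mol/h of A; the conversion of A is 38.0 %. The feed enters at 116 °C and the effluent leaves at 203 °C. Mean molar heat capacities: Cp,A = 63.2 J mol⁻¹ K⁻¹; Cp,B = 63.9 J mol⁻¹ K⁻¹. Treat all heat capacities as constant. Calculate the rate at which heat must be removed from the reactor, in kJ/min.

Q_out = 79.7 kJ/min

Extent of reaction ξ = 0.380 × 666 = 253.08 mol/h
Reaction term: ξ·ΔH°_rxn = 253.08 × -33.5 = -8478.2 kJ/h
Sensible, feed 116→25 °C: -3830.3 kJ/h
Outlet flows (mol/h): A 412.92, B 253.08
Sensible, products 25→203 °C: 7523.8 kJ/h
Q = ΔH = -4784.7 kJ/h = -1.3291 kW
Heat removed = 79.745 kJ/min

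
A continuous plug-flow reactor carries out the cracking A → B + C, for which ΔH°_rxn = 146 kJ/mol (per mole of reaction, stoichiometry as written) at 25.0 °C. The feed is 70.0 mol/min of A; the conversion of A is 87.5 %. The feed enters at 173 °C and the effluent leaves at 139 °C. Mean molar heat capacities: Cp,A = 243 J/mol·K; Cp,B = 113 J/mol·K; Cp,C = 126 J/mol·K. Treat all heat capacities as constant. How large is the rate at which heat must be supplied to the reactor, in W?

Extent of reaction ξ = 0.875 × 70.0 = 61.25 mol/min
Reaction term: ξ·ΔH°_rxn = 61.25 × 146 = 8942.5 kJ/min
Sensible, feed 173→25 °C: -2517.5 kJ/min
Outlet flows (mol/min): A 8.75, B 61.25, C 61.25
Sensible, products 25→139 °C: 1911.2 kJ/min
Q = ΔH = 8336.2 kJ/min = 138.94 kW
Heat supplied = 138940 W

Q_in = 139000 W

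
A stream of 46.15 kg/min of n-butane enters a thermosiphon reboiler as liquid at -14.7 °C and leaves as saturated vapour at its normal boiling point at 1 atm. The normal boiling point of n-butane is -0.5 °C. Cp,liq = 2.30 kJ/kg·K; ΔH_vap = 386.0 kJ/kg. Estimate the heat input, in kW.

liquid -14.7→-0.5 °C: 32.66 kJ/kg
vaporisation at -0.5 °C: 386 kJ/kg
Δh = 32.66 + 386 = 418.66 kJ/kg
Q = ṁ·Δh = 46.15 kg/min × 418.66 kJ/kg = 19321 kJ/min
|Q| = 322.02 kW

Q = 322 kW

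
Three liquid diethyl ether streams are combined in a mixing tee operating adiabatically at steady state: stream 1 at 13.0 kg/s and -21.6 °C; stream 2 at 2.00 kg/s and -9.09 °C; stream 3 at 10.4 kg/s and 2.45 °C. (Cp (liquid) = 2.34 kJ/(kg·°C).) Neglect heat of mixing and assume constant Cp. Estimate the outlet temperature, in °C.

No heat crosses the boundary, so H_out = H_in.
Σ ṁᵢCp,ᵢTᵢ = 13.0×2.34×-21.6 + 2.00×2.34×-9.09 + 10.4×2.34×2.45 = -639.99
Σ ṁᵢCp,ᵢ = 13.0×2.34 + 2.00×2.34 + 10.4×2.34 = 59.436
T_out = -639.99 / 59.436 = -10.768 °C

T_out = -10.8 °C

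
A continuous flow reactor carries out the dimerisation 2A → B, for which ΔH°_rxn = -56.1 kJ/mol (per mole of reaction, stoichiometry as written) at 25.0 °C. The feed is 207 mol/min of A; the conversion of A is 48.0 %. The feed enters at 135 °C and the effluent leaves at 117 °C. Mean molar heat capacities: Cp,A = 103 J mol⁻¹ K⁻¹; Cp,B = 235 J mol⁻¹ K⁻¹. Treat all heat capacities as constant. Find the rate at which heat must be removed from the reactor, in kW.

Q_out = 50.6 kW

Extent of reaction ξ = 0.480 × 207 / 2 = 49.68 mol/min
Reaction term: ξ·ΔH°_rxn = 49.68 × -56.1 = -2787 kJ/min
Sensible, feed 135→25 °C: -2345.3 kJ/min
Outlet flows (mol/min): A 107.64, B 49.68
Sensible, products 25→117 °C: 2094.1 kJ/min
Q = ΔH = -3038.3 kJ/min = -50.638 kW
Heat removed = 50.638 kW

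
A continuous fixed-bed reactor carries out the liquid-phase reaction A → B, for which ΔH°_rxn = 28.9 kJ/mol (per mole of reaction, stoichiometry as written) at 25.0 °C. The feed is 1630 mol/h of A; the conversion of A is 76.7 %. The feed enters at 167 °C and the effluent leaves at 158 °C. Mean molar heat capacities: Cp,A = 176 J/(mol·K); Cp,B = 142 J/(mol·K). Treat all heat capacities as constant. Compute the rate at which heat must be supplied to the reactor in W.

Q_in = 7750 W

Extent of reaction ξ = 0.767 × 1630 = 1250.2 mol/h
Reaction term: ξ·ΔH°_rxn = 1250.2 × 28.9 = 36131 kJ/h
Sensible, feed 167→25 °C: -40737 kJ/h
Outlet flows (mol/h): A 379.79, B 1250.2
Sensible, products 25→158 °C: 32502 kJ/h
Q = ΔH = 27896 kJ/h = 7.7488 kW
Heat supplied = 7748.8 W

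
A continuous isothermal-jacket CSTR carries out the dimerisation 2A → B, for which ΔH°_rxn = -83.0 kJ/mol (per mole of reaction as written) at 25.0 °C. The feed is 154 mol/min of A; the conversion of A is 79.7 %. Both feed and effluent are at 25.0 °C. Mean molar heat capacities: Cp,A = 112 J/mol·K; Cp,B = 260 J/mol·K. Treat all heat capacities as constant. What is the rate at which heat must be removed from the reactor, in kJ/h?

Q_out = 306000 kJ/h

Extent of reaction ξ = 0.797 × 154 / 2 = 61.369 mol/min
Reaction term: ξ·ΔH°_rxn = 61.369 × -83.0 = -5093.6 kJ/min
Q = ΔH = -5093.6 kJ/min = -84.894 kW
Heat removed = 305620 kJ/h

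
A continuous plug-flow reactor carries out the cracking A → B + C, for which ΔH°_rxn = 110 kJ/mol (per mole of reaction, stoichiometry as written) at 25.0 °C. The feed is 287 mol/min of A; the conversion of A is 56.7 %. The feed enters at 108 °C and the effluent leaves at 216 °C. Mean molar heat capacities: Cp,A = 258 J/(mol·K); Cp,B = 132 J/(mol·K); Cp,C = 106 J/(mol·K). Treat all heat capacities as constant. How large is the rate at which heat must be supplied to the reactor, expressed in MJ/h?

Extent of reaction ξ = 0.567 × 287 = 162.73 mol/min
Reaction term: ξ·ΔH°_rxn = 162.73 × 110 = 17900 kJ/min
Sensible, feed 108→25 °C: -6145.8 kJ/min
Outlet flows (mol/min): A 124.27, B 162.73, C 162.73
Sensible, products 25→216 °C: 13521 kJ/min
Q = ΔH = 25276 kJ/min = 421.26 kW
Heat supplied = 1516.5 MJ/h

Q_in = 1520 MJ/h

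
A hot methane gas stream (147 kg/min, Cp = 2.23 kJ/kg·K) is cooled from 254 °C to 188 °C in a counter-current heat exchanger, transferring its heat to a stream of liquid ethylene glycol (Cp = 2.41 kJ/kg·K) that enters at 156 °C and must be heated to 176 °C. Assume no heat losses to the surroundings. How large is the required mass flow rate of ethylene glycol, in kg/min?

Heat released by hot stream: Q = 147 × 2.23 × (254 − 188) = 21635 kJ/min
Energy balance on cold side (adiabatic exchanger): Q = ṁ_c·Cp_c·(T_c,out − T_c,in)
ṁ_c = 21635 / [2.41 × (176 − 156)] = 448.87 kg/min

ṁ_c = 449 kg/min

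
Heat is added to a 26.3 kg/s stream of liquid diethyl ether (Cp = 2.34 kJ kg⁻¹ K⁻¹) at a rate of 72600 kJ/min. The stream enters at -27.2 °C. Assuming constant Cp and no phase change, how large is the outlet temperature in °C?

T_out = -7.54 °C

Q = 72600 kJ/min = 1210 kJ/s
ΔT = Q/(ṁ·Cp) = 1210/(26.3×2.34) = 19.661 K
T_out = -27.2 + 19.661 = -7.5386 °C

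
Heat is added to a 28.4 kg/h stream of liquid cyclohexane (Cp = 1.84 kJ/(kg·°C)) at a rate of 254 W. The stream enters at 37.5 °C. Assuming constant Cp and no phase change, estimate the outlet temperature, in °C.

T_out = 55.0 °C

Q = 254 W = 914.4 kJ/h
ΔT = Q/(ṁ·Cp) = 914.4/(28.4×1.84) = 17.498 K
T_out = 37.5 + 17.498 = 54.998 °C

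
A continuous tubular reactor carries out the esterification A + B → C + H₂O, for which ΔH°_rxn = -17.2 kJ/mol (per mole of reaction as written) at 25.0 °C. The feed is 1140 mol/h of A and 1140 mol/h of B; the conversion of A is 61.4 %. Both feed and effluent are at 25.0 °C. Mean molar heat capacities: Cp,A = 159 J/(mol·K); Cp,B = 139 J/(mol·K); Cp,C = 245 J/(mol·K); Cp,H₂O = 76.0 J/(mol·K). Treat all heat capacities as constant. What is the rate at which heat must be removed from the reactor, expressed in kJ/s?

Q_out = 3.34 kJ/s

Extent of reaction ξ = 0.614 × 1140 = 699.96 mol/h
Reaction term: ξ·ΔH°_rxn = 699.96 × -17.2 = -12039 kJ/h
Q = ΔH = -12039 kJ/h = -3.3443 kW
Heat removed = 3.3443 kJ/s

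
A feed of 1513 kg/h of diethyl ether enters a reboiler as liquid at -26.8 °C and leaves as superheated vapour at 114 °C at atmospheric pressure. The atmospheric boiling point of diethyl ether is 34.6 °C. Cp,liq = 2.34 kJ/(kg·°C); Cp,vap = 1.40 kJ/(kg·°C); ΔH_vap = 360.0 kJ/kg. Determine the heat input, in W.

Q = 258000 W

liquid -26.8→34.6 °C: 143.68 kJ/kg
vaporisation at 34.6 °C: 360 kJ/kg
vapour 34.6→114 °C: 111.16 kJ/kg
Δh = 143.68 + 360 + 111.16 = 614.84 kJ/kg
Q = ṁ·Δh = 1513 kg/h × 614.84 kJ/kg = 930250 kJ/h
|Q| = 258.4 kW = 258400 W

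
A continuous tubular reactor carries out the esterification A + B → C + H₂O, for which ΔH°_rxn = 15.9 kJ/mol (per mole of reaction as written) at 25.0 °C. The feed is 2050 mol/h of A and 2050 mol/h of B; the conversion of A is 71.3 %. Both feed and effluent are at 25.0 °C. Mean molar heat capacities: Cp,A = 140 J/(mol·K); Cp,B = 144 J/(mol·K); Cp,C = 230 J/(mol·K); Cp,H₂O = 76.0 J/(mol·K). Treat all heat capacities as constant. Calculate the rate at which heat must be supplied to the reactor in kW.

Extent of reaction ξ = 0.713 × 2050 = 1461.6 mol/h
Reaction term: ξ·ΔH°_rxn = 1461.6 × 15.9 = 23240 kJ/h
Q = ΔH = 23240 kJ/h = 6.4556 kW
Heat supplied = 6.4556 kW

Q_in = 6.46 kW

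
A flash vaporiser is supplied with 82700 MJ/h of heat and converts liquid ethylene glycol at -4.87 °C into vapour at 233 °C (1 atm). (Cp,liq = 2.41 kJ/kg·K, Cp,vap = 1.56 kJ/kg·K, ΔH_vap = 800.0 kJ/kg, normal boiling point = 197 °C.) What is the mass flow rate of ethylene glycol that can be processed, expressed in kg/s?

ṁ = 17.1 kg/s

Δh = 2.41×(197−-4.87) + 800.0 + 1.56×(233−197) = 1342.7 kJ/kg
Q = 82700 MJ/h = 22972 kJ/s = 22972 kJ/s
ṁ = Q/Δh = 22972 / 1342.7 = 17.109 kg/s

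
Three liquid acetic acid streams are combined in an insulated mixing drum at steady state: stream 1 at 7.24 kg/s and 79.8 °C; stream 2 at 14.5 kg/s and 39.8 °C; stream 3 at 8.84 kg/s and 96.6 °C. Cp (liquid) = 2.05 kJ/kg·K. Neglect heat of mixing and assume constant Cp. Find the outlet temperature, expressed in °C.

Energy balance with Q = 0: Σ ṁᵢCp,ᵢ(T_out − Tᵢ) = 0
T_out = Σ ṁᵢCp,ᵢTᵢ / Σ ṁᵢCp,ᵢ
      = 4118 / 62.689 = 65.69 °C

T_out = 65.7 °C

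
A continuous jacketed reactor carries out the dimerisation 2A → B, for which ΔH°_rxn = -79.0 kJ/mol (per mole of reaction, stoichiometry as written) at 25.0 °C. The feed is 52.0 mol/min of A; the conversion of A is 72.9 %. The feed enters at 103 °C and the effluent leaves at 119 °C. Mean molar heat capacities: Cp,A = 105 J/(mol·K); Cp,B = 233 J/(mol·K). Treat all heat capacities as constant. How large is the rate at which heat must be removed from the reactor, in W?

Extent of reaction ξ = 0.729 × 52.0 / 2 = 18.954 mol/min
Reaction term: ξ·ΔH°_rxn = 18.954 × -79.0 = -1497.4 kJ/min
Sensible, feed 103→25 °C: -425.88 kJ/min
Outlet flows (mol/min): A 14.092, B 18.954
Sensible, products 25→119 °C: 554.22 kJ/min
Q = ΔH = -1369 kJ/min = -22.817 kW
Heat removed = 22817 W

Q_out = 22800 W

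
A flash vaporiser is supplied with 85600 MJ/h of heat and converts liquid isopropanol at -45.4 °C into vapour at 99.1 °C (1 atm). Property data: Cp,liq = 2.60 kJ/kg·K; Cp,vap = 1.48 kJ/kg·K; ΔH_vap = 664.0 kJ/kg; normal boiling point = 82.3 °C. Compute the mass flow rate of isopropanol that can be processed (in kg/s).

ṁ = 23.3 kg/s

Δh = 2.60×(82.3−-45.4) + 664.0 + 1.48×(99.1−82.3) = 1020.9 kJ/kg
Q = 85600 MJ/h = 23778 kJ/s = 23778 kJ/s
ṁ = Q/Δh = 23778 / 1020.9 = 23.291 kg/s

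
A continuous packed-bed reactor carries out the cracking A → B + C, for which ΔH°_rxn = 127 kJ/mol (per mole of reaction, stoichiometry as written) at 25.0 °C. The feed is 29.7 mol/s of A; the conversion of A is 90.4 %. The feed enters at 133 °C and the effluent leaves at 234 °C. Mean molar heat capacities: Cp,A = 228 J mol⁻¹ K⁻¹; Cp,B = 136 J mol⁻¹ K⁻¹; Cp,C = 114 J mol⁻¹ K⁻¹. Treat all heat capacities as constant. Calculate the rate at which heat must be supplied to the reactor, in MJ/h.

Extent of reaction ξ = 0.904 × 29.7 = 26.849 mol/s
Reaction term: ξ·ΔH°_rxn = 26.849 × 127 = 3409.8 kJ/s
Sensible, feed 133→25 °C: -731.33 kJ/s
Outlet flows (mol/s): A 2.8512, B 26.849, C 26.849
Sensible, products 25→234 °C: 1538.7 kJ/s
Q = ΔH = 4217.2 kJ/s = 4217.2 kW
Heat supplied = 15182 MJ/h

Q_in = 15200 MJ/h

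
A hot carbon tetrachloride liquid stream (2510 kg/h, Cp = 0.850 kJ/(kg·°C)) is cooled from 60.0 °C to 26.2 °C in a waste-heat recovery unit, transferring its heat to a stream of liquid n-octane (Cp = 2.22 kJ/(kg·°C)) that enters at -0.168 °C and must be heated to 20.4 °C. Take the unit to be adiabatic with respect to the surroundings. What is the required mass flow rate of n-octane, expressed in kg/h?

Heat released by hot stream: Q = 2510 × 0.850 × (60.0 − 26.2) = 72112 kJ/h
Energy balance on cold side (adiabatic exchanger): Q = ṁ_c·Cp_c·(T_c,out − T_c,in)
ṁ_c = 72112 / [2.22 × (20.4 − -0.168)] = 1579.3 kg/h

ṁ_c = 1580 kg/h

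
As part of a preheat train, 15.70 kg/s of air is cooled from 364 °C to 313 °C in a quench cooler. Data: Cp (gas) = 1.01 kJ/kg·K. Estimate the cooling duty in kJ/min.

Q = ṁ·Cp·ΔT = 15.70 × 1.01 × (313 − 364) = -808.71 kJ/s
Cooling duty = 48522 kJ/min

Q_c = 48500 kJ/min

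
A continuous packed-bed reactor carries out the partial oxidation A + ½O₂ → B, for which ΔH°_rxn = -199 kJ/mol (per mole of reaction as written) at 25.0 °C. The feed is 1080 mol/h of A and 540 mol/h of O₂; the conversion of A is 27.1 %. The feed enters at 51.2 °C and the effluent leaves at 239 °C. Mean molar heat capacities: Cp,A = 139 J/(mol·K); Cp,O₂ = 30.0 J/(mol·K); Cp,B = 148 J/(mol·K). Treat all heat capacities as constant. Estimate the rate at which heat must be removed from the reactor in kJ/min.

Q_out = 456 kJ/min

Extent of reaction ξ = 0.271 × 1080 = 292.68 mol/h
Reaction term: ξ·ΔH°_rxn = 292.68 × -199 = -58243 kJ/h
Sensible, feed 51.2→25 °C: -4357.6 kJ/h
Outlet flows (mol/h): A 787.32, O₂ 393.66, B 292.68
Sensible, products 25→239 °C: 35217 kJ/h
Q = ΔH = -27384 kJ/h = -7.6067 kW
Heat removed = 456.4 kJ/min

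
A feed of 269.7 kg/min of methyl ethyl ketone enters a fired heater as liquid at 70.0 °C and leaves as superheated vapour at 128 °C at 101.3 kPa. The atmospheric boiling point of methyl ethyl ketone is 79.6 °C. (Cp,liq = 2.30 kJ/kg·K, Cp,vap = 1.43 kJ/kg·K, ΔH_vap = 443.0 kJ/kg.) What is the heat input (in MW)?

Q = 2.40 MW

liquid 70.0→79.6 °C: 22.08 kJ/kg
vaporisation at 79.6 °C: 443 kJ/kg
vapour 79.6→128 °C: 69.212 kJ/kg
Δh = 22.08 + 443 + 69.212 = 534.29 kJ/kg
Q = ṁ·Δh = 269.7 kg/min × 534.29 kJ/kg = 144100 kJ/min
|Q| = 2401.6 kW = 2.4016 MW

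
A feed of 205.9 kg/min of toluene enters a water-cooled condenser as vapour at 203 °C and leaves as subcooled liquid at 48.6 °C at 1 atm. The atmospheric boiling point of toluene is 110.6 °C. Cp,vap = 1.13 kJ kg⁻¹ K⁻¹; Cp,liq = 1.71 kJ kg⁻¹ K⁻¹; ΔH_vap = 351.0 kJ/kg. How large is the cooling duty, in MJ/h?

vapour 203→110.6 °C: -104.41 kJ/kg
condensation at 110.6 °C: -351 kJ/kg
liquid 110.6→48.6 °C: -106.02 kJ/kg
Δh = -104.41 + -351 + -106.02 = -561.43 kJ/kg
Q = ṁ·Δh = 205.9 kg/min × -561.43 kJ/kg = -115600 kJ/min
|Q| = 1926.6 kW = 6935.9 MJ/h

Q_c = 6940 MJ/h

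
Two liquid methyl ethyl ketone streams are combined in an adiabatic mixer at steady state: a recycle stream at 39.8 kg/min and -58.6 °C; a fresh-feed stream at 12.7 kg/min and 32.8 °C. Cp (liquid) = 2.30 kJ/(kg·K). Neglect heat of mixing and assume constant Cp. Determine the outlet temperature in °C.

Adiabatic, steady state ⇒ Σ ṁᵢCp,ᵢ(T_out − Tᵢ) = 0
T_out = Σ ṁᵢCp,ᵢTᵢ / Σ ṁᵢCp,ᵢ
      = -4406.2 / 120.75 = -36.49 °C

T_out = -36.5 °C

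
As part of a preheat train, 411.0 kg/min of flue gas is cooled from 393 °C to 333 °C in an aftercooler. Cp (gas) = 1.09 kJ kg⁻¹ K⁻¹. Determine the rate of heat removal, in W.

Q = ṁ·Cp·ΔT = 411.0 × 1.09 × (333 − 393) = -26879 kJ/min
Converting: 26879 / 60 s = 447.99 kW
Cooling duty = 447990 W

Q_c = 448000 W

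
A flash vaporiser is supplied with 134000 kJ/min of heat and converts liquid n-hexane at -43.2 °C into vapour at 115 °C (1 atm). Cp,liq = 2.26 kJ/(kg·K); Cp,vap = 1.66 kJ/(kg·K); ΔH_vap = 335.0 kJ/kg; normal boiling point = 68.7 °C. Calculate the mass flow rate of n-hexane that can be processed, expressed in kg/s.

Δh = 2.26×(68.7−-43.2) + 335.0 + 1.66×(115−68.7) = 664.75 kJ/kg
Q = 134000 kJ/min = 2233.3 kJ/s = 2233.3 kJ/s
ṁ = Q/Δh = 2233.3 / 664.75 = 3.3596 kg/s

ṁ = 3.36 kg/s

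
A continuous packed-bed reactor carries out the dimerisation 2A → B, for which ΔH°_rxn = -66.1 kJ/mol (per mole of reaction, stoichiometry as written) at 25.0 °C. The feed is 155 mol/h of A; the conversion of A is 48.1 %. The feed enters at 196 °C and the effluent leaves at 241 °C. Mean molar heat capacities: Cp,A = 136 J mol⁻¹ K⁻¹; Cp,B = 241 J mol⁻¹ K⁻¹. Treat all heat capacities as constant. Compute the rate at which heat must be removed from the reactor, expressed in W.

Q_out = 490 W

Extent of reaction ξ = 0.481 × 155 / 2 = 37.277 mol/h
Reaction term: ξ·ΔH°_rxn = 37.277 × -66.1 = -2464 kJ/h
Sensible, feed 196→25 °C: -3604.7 kJ/h
Outlet flows (mol/h): A 80.445, B 37.277
Sensible, products 25→241 °C: 4303.7 kJ/h
Q = ΔH = -1765.1 kJ/h = -0.49029 kW
Heat removed = 490.29 W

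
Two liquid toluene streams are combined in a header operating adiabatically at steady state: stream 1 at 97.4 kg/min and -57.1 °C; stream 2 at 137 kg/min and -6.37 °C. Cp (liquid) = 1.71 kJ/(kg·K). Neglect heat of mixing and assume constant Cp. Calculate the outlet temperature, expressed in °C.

No heat crosses the boundary, so H_out = H_in.
Σ ṁᵢCp,ᵢTᵢ = 97.4×1.71×-57.1 + 137×1.71×-6.37 = -11003
Σ ṁᵢCp,ᵢ = 97.4×1.71 + 137×1.71 = 400.82
T_out = -11003 / 400.82 = -27.45 °C

T_out = -27.4 °C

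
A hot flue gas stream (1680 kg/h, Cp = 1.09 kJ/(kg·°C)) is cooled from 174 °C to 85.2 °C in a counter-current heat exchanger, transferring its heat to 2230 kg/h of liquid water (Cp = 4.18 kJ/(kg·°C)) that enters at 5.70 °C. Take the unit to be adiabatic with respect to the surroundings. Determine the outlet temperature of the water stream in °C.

Heat released by hot stream: Q = 1680 × 1.09 × (174 − 85.2) = 162610 kJ/h
Energy balance on cold side (adiabatic exchanger): Q = ṁ_c·Cp_c·(T_c,out − T_c,in)
T_c,out = 5.70 + 162610/(2230 × 4.18) = 23.145 °C

T_c,out = 23.1 °C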